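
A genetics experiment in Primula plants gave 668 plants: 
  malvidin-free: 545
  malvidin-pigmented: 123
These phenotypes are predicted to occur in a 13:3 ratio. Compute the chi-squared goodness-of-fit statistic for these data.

The 13:3 ratio has 16 parts, so with N = 668 the expected counts are:
  malvidin-free: 668 × 13/16 = 542.75
  malvidin-pigmented: 668 × 3/16 = 125.25
χ² = Σ (O − E)² / E
  malvidin-free: (545 − 542.75)² / 542.75 = 0.0093
  malvidin-pigmented: (123 − 125.25)² / 125.25 = 0.0404
χ² = 0.0093 + 0.0404 = 0.0497 ≈ 0.050

0.050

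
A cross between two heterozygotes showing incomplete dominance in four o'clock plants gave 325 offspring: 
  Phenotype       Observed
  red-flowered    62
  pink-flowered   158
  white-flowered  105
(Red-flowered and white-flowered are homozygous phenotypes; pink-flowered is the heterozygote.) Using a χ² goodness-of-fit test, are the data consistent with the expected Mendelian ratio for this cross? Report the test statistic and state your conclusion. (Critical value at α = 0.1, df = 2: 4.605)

With incomplete dominance, a heterozygote × heterozygote cross gives a 1:2:1 phenotypic ratio.
Under the 1:2:1 hypothesis (Σ ratio = 4, N = 325):
  red-flowered: 325 × 1/4 = 81.25
  pink-flowered: 325 × 2/4 = 162.5
  white-flowered: 325 × 1/4 = 81.25
χ² = Σ (O − E)² / E
  red-flowered: (62 − 81.25)² / 81.25 = 4.5608
  pink-flowered: (158 − 162.5)² / 162.5 = 0.1246
  white-flowered: (105 − 81.25)² / 81.25 = 6.9423
χ² = 4.5608 + 0.1246 + 6.9423 = 11.6277 ≈ 11.628
Degrees of freedom = 3 − 1 = 2; critical value at α = 0.1 is 4.605.
Since 11.628 > 4.605, we reject the null hypothesis — the data do not fit the 1:2:1 ratio.

11.628; not consistent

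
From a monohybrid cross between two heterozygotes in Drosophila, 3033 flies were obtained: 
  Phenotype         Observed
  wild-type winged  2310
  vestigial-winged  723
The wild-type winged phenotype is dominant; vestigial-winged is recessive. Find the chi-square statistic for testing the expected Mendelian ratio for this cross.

2.185

For a monohybrid cross between heterozygotes with complete dominance, the expected phenotypic ratio is 3:1.
Under the 3:1 hypothesis (Σ ratio = 4, N = 3033):
  wild-type winged: 3033 × 3/4 = 2274.75
  vestigial-winged: 3033 × 1/4 = 758.25
χ² = Σ (O − E)² / E
  wild-type winged: (2310 − 2274.75)² / 2274.75 = 0.5462
  vestigial-winged: (723 − 758.25)² / 758.25 = 1.6387
χ² = 0.5462 + 1.6387 = 2.1849 ≈ 2.185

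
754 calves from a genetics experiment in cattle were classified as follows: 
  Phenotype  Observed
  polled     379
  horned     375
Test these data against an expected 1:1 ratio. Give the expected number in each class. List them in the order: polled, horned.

377, 377

Expected counts for N = 754 under a 1:1 ratio (total parts = 2):
  polled: 754 × 1/2 = 377
  horned: 754 × 1/2 = 377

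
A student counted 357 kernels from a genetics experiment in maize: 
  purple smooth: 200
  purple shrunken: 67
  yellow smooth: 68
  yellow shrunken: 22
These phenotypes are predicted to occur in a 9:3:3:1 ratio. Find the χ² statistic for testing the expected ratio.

Expected counts for N = 357 under a 9:3:3:1 ratio (total parts = 16):
  purple smooth: 357 × 9/16 = 200.8125
  purple shrunken: 357 × 3/16 = 66.9375
  yellow smooth: 357 × 3/16 = 66.9375
  yellow shrunken: 357 × 1/16 = 22.3125
χ² = Σ (O − E)² / E
  purple smooth: (200 − 200.8125)² / 200.8125 = 0.0033
  purple shrunken: (67 − 66.9375)² / 66.9375 = 0.0001
  yellow smooth: (68 − 66.9375)² / 66.9375 = 0.0169
  yellow shrunken: (22 − 22.3125)² / 22.3125 = 0.0044
χ² = 0.0033 + 0.0001 + 0.0169 + 0.0044 = 0.0247 ≈ 0.025

0.025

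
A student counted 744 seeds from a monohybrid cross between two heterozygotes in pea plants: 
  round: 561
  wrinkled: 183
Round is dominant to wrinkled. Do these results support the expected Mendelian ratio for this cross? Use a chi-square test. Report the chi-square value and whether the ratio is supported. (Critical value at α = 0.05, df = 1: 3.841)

For a monohybrid cross between heterozygotes with complete dominance, the expected phenotypic ratio is 3:1.
The 3:1 ratio has 4 parts, so with N = 744 the expected counts are:
  round: 744 × 3/4 = 558
  wrinkled: 744 × 1/4 = 186
χ² = Σ (O − E)² / E
  round: (561 − 558)² / 558 = 0.0161
  wrinkled: (183 − 186)² / 186 = 0.0484
χ² = 0.0161 + 0.0484 = 0.0645 ≈ 0.065
Degrees of freedom = 2 − 1 = 1; critical value at α = 0.05 is 3.841.
Since 0.065 < 3.841, we fail to reject the null hypothesis — the data are consistent with the 3:1 ratio.

0.065; consistent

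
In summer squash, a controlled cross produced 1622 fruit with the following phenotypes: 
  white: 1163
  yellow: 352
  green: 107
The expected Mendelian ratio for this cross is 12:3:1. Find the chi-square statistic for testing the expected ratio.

Under the 12:3:1 hypothesis (Σ ratio = 16, N = 1622):
  white: 1622 × 12/16 = 1216.5
  yellow: 1622 × 3/16 = 304.125
  green: 1622 × 1/16 = 101.375
χ² = Σ (O − E)² / E
  white: (1163 − 1216.5)² / 1216.5 = 2.3529
  yellow: (352 − 304.125)² / 304.125 = 7.5364
  green: (107 − 101.375)² / 101.375 = 0.3121
χ² = 2.3529 + 7.5364 + 0.3121 = 10.2014 ≈ 10.201

10.201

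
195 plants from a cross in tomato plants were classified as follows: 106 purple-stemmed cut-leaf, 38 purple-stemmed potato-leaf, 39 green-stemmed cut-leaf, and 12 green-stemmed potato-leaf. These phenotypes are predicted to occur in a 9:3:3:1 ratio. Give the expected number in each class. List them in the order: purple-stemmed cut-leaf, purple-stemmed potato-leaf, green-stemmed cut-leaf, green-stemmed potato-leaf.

Under the 9:3:3:1 hypothesis (Σ ratio = 16, N = 195):
  purple-stemmed cut-leaf: 195 × 9/16 = 109.6875
  purple-stemmed potato-leaf: 195 × 3/16 = 36.5625
  green-stemmed cut-leaf: 195 × 3/16 = 36.5625
  green-stemmed potato-leaf: 195 × 1/16 = 12.1875

109.6875, 36.5625, 36.5625, 12.1875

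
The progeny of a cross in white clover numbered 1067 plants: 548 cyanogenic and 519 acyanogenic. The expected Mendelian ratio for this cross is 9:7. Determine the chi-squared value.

Expected counts for N = 1067 under a 9:7 ratio (total parts = 16):
  cyanogenic: 1067 × 9/16 = 600.1875
  acyanogenic: 1067 × 7/16 = 466.8125
χ² = Σ (O − E)² / E
  cyanogenic: (548 − 600.1875)² / 600.1875 = 4.5378
  acyanogenic: (519 − 466.8125)² / 466.8125 = 5.8343
χ² = 4.5378 + 5.8343 = 10.3721 ≈ 10.372

10.372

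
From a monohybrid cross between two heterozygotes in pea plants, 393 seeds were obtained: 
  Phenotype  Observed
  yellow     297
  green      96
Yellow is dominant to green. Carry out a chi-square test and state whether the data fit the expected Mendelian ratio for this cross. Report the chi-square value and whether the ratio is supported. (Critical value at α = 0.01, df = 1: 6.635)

For a monohybrid cross between heterozygotes with complete dominance, the expected phenotypic ratio is 3:1.
Expected counts for N = 393 under a 3:1 ratio (total parts = 4):
  yellow: 393 × 3/4 = 294.75
  green: 393 × 1/4 = 98.25
χ² = Σ (O − E)² / E
  yellow: (297 − 294.75)² / 294.75 = 0.0172
  green: (96 − 98.25)² / 98.25 = 0.0515
χ² = 0.0172 + 0.0515 = 0.0687 ≈ 0.069
Degrees of freedom = 2 − 1 = 1; critical value at α = 0.01 is 6.635.
Since 0.069 < 6.635, we fail to reject the null hypothesis — the data are consistent with the 3:1 ratio.

0.069; consistent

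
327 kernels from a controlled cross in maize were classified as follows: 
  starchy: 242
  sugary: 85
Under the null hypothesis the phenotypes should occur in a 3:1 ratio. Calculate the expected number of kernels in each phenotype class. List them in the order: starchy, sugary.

Total ratio parts = 4. Expected numbers out of 327:
  starchy: 327 × 3/4 = 245.25
  sugary: 327 × 1/4 = 81.75

245.25, 81.75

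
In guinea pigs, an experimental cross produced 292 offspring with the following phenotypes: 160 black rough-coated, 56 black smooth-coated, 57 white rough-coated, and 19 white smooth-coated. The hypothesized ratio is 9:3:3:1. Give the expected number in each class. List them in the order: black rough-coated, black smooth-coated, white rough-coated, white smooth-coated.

Expected counts for N = 292 under a 9:3:3:1 ratio (total parts = 16):
  black rough-coated: 292 × 9/16 = 164.25
  black smooth-coated: 292 × 3/16 = 54.75
  white rough-coated: 292 × 3/16 = 54.75
  white smooth-coated: 292 × 1/16 = 18.25

164.25, 54.75, 54.75, 18.25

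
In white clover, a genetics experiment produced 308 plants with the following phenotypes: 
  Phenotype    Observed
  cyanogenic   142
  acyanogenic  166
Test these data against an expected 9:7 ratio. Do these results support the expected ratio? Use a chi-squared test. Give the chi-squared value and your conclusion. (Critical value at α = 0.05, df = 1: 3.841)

12.884; not consistent

The 9:7 ratio has 16 parts, so with N = 308 the expected counts are:
  cyanogenic: 308 × 9/16 = 173.25
  acyanogenic: 308 × 7/16 = 134.75
χ² = Σ (O − E)² / E
  cyanogenic: (142 − 173.25)² / 173.25 = 5.6367
  acyanogenic: (166 − 134.75)² / 134.75 = 7.2472
χ² = 5.6367 + 7.2472 = 12.8839 ≈ 12.884
Degrees of freedom = 2 − 1 = 1; critical value at α = 0.05 is 3.841.
Since 12.884 > 3.841, we reject the null hypothesis — the data do not fit the 9:7 ratio.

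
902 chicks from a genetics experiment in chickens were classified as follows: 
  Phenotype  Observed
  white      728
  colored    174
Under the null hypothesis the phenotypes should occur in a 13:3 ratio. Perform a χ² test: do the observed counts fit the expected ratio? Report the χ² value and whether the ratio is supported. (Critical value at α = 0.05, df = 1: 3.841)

Total ratio parts = 16. Expected numbers out of 902:
  white: 902 × 13/16 = 732.875
  colored: 902 × 3/16 = 169.125
χ² = Σ (O − E)² / E
  white: (728 − 732.875)² / 732.875 = 0.0324
  colored: (174 − 169.125)² / 169.125 = 0.1405
χ² = 0.0324 + 0.1405 = 0.1729 ≈ 0.173
Degrees of freedom = 2 − 1 = 1; critical value at α = 0.05 is 3.841.
Since 0.173 < 3.841, we fail to reject the null hypothesis — the data are consistent with the 13:3 ratio.

0.173; consistent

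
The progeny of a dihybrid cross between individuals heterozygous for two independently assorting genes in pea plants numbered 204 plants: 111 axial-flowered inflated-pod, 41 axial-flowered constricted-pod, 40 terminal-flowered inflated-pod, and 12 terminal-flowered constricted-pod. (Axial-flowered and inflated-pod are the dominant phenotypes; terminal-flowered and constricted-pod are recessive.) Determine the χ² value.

A dihybrid F₂ with independent assortment and complete dominance at both loci gives a 9:3:3:1 phenotypic ratio.
Expected counts for N = 204 under a 9:3:3:1 ratio (total parts = 16):
  axial-flowered inflated-pod: 204 × 9/16 = 114.75
  axial-flowered constricted-pod: 204 × 3/16 = 38.25
  terminal-flowered inflated-pod: 204 × 3/16 = 38.25
  terminal-flowered constricted-pod: 204 × 1/16 = 12.75
χ² = Σ (O − E)² / E
  axial-flowered inflated-pod: (111 − 114.75)² / 114.75 = 0.1225
  axial-flowered constricted-pod: (41 − 38.25)² / 38.25 = 0.1977
  terminal-flowered inflated-pod: (40 − 38.25)² / 38.25 = 0.0801
  terminal-flowered constricted-pod: (12 − 12.75)² / 12.75 = 0.0441
χ² = 0.1225 + 0.1977 + 0.0801 + 0.0441 = 0.4444 ≈ 0.444

0.444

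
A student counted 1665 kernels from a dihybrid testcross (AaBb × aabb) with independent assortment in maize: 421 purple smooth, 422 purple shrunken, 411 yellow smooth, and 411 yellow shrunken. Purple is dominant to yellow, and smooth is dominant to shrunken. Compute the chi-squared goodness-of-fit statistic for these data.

A dihybrid testcross with independent assortment gives a 1:1:1:1 ratio.
Under the 1:1:1:1 hypothesis (Σ ratio = 4, N = 1665):
  purple smooth: 1665 × 1/4 = 416.25
  purple shrunken: 1665 × 1/4 = 416.25
  yellow smooth: 1665 × 1/4 = 416.25
  yellow shrunken: 1665 × 1/4 = 416.25
χ² = Σ (O − E)² / E
  purple smooth: (421 − 416.25)² / 416.25 = 0.0542
  purple shrunken: (422 − 416.25)² / 416.25 = 0.0794
  yellow smooth: (411 − 416.25)² / 416.25 = 0.0662
  yellow shrunken: (411 − 416.25)² / 416.25 = 0.0662
χ² = 0.0542 + 0.0794 + 0.0662 + 0.0662 = 0.266

0.266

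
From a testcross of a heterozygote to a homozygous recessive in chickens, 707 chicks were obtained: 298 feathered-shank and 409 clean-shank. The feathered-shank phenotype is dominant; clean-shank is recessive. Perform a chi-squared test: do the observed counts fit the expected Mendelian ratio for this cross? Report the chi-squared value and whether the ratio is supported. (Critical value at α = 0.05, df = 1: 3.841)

17.427; not consistent

A testcross of a heterozygote (Aa × aa) gives a 1:1 phenotypic ratio.
Expected counts for N = 707 under a 1:1 ratio (total parts = 2):
  feathered-shank: 707 × 1/2 = 353.5
  clean-shank: 707 × 1/2 = 353.5
χ² = Σ (O − E)² / E
  feathered-shank: (298 − 353.5)² / 353.5 = 8.7136
  clean-shank: (409 − 353.5)² / 353.5 = 8.7136
χ² = 8.7136 + 8.7136 = 17.4272 ≈ 17.427
Degrees of freedom = 2 − 1 = 1; critical value at α = 0.05 is 3.841.
Since 17.427 > 3.841, we reject the null hypothesis — the data do not fit the 1:1 ratio.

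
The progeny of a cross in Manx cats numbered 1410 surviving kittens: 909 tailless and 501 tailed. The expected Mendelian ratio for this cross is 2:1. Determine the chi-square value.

The 2:1 ratio has 3 parts, so with N = 1410 the expected counts are:
  tailless: 1410 × 2/3 = 940
  tailed: 1410 × 1/3 = 470
χ² = Σ (O − E)² / E
  tailless: (909 − 940)² / 940 = 1.0223
  tailed: (501 − 470)² / 470 = 2.0447
χ² = 1.0223 + 2.0447 = 3.067

3.067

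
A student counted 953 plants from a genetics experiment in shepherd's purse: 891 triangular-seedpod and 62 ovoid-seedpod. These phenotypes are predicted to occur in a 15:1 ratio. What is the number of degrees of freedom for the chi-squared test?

1

A goodness-of-fit test with 2 phenotype classes has df = 2 − 1 = 1.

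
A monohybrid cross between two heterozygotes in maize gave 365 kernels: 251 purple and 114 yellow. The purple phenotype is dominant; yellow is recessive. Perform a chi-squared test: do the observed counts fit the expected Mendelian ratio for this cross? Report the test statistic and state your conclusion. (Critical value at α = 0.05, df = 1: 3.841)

For a monohybrid cross between heterozygotes with complete dominance, the expected phenotypic ratio is 3:1.
Expected counts for N = 365 under a 3:1 ratio (total parts = 4):
  purple: 365 × 3/4 = 273.75
  yellow: 365 × 1/4 = 91.25
χ² = Σ (O − E)² / E
  purple: (251 − 273.75)² / 273.75 = 1.8906
  yellow: (114 − 91.25)² / 91.25 = 5.6719
χ² = 1.8906 + 5.6719 = 7.5625 ≈ 7.563
Degrees of freedom = 2 − 1 = 1; critical value at α = 0.05 is 3.841.
Since 7.563 > 3.841, we reject the null hypothesis — the data do not fit the 3:1 ratio.

7.563; not consistent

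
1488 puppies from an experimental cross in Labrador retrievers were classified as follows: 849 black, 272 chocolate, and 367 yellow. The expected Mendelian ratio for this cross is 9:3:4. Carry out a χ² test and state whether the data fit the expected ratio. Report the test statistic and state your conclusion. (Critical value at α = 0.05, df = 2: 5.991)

0.415; consistent

The 9:3:4 ratio has 16 parts, so with N = 1488 the expected counts are:
  black: 1488 × 9/16 = 837
  chocolate: 1488 × 3/16 = 279
  yellow: 1488 × 4/16 = 372
χ² = Σ (O − E)² / E
  black: (849 − 837)² / 837 = 0.1720
  chocolate: (272 − 279)² / 279 = 0.1756
  yellow: (367 − 372)² / 372 = 0.0672
χ² = 0.1720 + 0.1756 + 0.0672 = 0.4148 ≈ 0.415
Degrees of freedom = 3 − 1 = 2; critical value at α = 0.05 is 5.991.
Since 0.415 < 5.991, we fail to reject the null hypothesis — the data are consistent with the 9:3:4 ratio.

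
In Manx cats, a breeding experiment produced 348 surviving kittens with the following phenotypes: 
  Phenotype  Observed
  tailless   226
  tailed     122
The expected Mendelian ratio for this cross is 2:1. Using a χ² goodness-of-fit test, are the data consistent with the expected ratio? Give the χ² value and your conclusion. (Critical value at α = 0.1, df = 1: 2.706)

0.466; consistent

Under the 2:1 hypothesis (Σ ratio = 3, N = 348):
  tailless: 348 × 2/3 = 232
  tailed: 348 × 1/3 = 116
χ² = Σ (O − E)² / E
  tailless: (226 − 232)² / 232 = 0.1552
  tailed: (122 − 116)² / 116 = 0.3103
χ² = 0.1552 + 0.3103 = 0.4655 ≈ 0.466
Degrees of freedom = 2 − 1 = 1; critical value at α = 0.1 is 2.706.
Since 0.466 < 2.706, we fail to reject the null hypothesis — the data are consistent with the 2:1 ratio.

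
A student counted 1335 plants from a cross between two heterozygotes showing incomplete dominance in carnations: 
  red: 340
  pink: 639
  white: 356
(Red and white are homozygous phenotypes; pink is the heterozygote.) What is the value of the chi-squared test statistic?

2.817

With incomplete dominance, a heterozygote × heterozygote cross gives a 1:2:1 phenotypic ratio.
Total ratio parts = 4. Expected numbers out of 1335:
  red: 1335 × 1/4 = 333.75
  pink: 1335 × 2/4 = 667.5
  white: 1335 × 1/4 = 333.75
χ² = Σ (O − E)² / E
  red: (340 − 333.75)² / 333.75 = 0.1170
  pink: (639 − 667.5)² / 667.5 = 1.2169
  white: (356 − 333.75)² / 333.75 = 1.4833
χ² = 0.1170 + 1.2169 + 1.4833 = 2.8172 ≈ 2.817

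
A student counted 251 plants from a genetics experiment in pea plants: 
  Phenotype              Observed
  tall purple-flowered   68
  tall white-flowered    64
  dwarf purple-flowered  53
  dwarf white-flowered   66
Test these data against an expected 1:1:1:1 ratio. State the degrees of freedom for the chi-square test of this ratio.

3

A goodness-of-fit test with 4 phenotype classes has df = 4 − 1 = 3.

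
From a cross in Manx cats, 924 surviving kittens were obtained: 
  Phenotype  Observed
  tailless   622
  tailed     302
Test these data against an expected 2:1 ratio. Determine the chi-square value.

The 2:1 ratio has 3 parts, so with N = 924 the expected counts are:
  tailless: 924 × 2/3 = 616
  tailed: 924 × 1/3 = 308
χ² = Σ (O − E)² / E
  tailless: (622 − 616)² / 616 = 0.0584
  tailed: (302 − 308)² / 308 = 0.1169
χ² = 0.0584 + 0.1169 = 0.1753 ≈ 0.175

0.175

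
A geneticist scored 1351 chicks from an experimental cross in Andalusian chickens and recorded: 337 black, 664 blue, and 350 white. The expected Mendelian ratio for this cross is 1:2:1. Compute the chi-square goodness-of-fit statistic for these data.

Under the 1:2:1 hypothesis (Σ ratio = 4, N = 1351):
  black: 1351 × 1/4 = 337.75
  blue: 1351 × 2/4 = 675.5
  white: 1351 × 1/4 = 337.75
χ² = Σ (O − E)² / E
  black: (337 − 337.75)² / 337.75 = 0.0017
  blue: (664 − 675.5)² / 675.5 = 0.1958
  white: (350 − 337.75)² / 337.75 = 0.4443
χ² = 0.0017 + 0.1958 + 0.4443 = 0.6418 ≈ 0.642

0.642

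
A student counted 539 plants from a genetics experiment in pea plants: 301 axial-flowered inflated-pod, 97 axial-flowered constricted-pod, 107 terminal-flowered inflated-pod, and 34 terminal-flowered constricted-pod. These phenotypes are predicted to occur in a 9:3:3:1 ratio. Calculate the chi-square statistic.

0.531

Under the 9:3:3:1 hypothesis (Σ ratio = 16, N = 539):
  axial-flowered inflated-pod: 539 × 9/16 = 303.1875
  axial-flowered constricted-pod: 539 × 3/16 = 101.0625
  terminal-flowered inflated-pod: 539 × 3/16 = 101.0625
  terminal-flowered constricted-pod: 539 × 1/16 = 33.6875
χ² = Σ (O − E)² / E
  axial-flowered inflated-pod: (301 − 303.1875)² / 303.1875 = 0.0158
  axial-flowered constricted-pod: (97 − 101.0625)² / 101.0625 = 0.1633
  terminal-flowered inflated-pod: (107 − 101.0625)² / 101.0625 = 0.3488
  terminal-flowered constricted-pod: (34 − 33.6875)² / 33.6875 = 0.0029
χ² = 0.0158 + 0.1633 + 0.3488 + 0.0029 = 0.5308 ≈ 0.531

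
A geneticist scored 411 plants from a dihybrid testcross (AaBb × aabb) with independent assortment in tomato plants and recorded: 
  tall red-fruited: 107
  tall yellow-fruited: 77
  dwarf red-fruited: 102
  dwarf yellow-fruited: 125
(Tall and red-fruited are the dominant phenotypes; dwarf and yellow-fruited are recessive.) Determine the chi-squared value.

11.453

A dihybrid testcross with independent assortment gives a 1:1:1:1 ratio.
Total ratio parts = 4. Expected numbers out of 411:
  tall red-fruited: 411 × 1/4 = 102.75
  tall yellow-fruited: 411 × 1/4 = 102.75
  dwarf red-fruited: 411 × 1/4 = 102.75
  dwarf yellow-fruited: 411 × 1/4 = 102.75
χ² = Σ (O − E)² / E
  tall red-fruited: (107 − 102.75)² / 102.75 = 0.1758
  tall yellow-fruited: (77 − 102.75)² / 102.75 = 6.4532
  dwarf red-fruited: (102 − 102.75)² / 102.75 = 0.0055
  dwarf yellow-fruited: (125 − 102.75)² / 102.75 = 4.8181
χ² = 0.1758 + 6.4532 + 0.0055 + 4.8181 = 11.4526 ≈ 11.453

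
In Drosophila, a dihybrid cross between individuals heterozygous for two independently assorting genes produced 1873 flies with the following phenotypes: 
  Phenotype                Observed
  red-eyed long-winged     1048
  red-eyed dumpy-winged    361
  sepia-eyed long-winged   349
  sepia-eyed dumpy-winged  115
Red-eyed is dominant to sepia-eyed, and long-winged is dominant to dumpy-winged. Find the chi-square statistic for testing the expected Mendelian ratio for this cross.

0.354

A dihybrid F₂ with independent assortment and complete dominance at both loci gives a 9:3:3:1 phenotypic ratio.
Under the 9:3:3:1 hypothesis (Σ ratio = 16, N = 1873):
  red-eyed long-winged: 1873 × 9/16 = 1053.5625
  red-eyed dumpy-winged: 1873 × 3/16 = 351.1875
  sepia-eyed long-winged: 1873 × 3/16 = 351.1875
  sepia-eyed dumpy-winged: 1873 × 1/16 = 117.0625
χ² = Σ (O − E)² / E
  red-eyed long-winged: (1048 − 1053.5625)² / 1053.5625 = 0.0294
  red-eyed dumpy-winged: (361 − 351.1875)² / 351.1875 = 0.2742
  sepia-eyed long-winged: (349 − 351.1875)² / 351.1875 = 0.0136
  sepia-eyed dumpy-winged: (115 − 117.0625)² / 117.0625 = 0.0363
χ² = 0.0294 + 0.2742 + 0.0136 + 0.0363 = 0.3535 ≈ 0.354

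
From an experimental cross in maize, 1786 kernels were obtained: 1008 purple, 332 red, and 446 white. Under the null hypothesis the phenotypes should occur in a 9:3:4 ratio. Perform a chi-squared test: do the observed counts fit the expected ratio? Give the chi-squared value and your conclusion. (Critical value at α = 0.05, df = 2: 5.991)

Expected counts for N = 1786 under a 9:3:4 ratio (total parts = 16):
  purple: 1786 × 9/16 = 1004.625
  red: 1786 × 3/16 = 334.875
  white: 1786 × 4/16 = 446.5
χ² = Σ (O − E)² / E
  purple: (1008 − 1004.625)² / 1004.625 = 0.0113
  red: (332 − 334.875)² / 334.875 = 0.0247
  white: (446 − 446.5)² / 446.5 = 0.0006
χ² = 0.0113 + 0.0247 + 0.0006 = 0.0366 ≈ 0.037
Degrees of freedom = 3 − 1 = 2; critical value at α = 0.05 is 5.991.
Since 0.037 < 5.991, we fail to reject the null hypothesis — the data are consistent with the 9:3:4 ratio.

0.037; consistent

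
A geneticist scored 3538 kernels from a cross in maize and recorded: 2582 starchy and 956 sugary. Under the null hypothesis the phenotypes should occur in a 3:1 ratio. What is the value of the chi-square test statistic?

Total ratio parts = 4. Expected numbers out of 3538:
  starchy: 3538 × 3/4 = 2653.5
  sugary: 3538 × 1/4 = 884.5
χ² = Σ (O − E)² / E
  starchy: (2582 − 2653.5)² / 2653.5 = 1.9266
  sugary: (956 − 884.5)² / 884.5 = 5.7798
χ² = 1.9266 + 5.7798 = 7.7064 ≈ 7.706

7.706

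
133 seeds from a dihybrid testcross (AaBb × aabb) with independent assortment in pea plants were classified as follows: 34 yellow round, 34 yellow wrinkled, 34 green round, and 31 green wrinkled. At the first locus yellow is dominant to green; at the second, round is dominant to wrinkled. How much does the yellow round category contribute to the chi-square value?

A dihybrid testcross with independent assortment gives a 1:1:1:1 ratio.
Expected counts for N = 133 under a 1:1:1:1 ratio (total parts = 4):
  yellow round: 133 × 1/4 = 33.25
  yellow wrinkled: 133 × 1/4 = 33.25
  green round: 133 × 1/4 = 33.25
  green wrinkled: 133 × 1/4 = 33.25
Contribution of yellow round: (34 − 33.25)² / 33.25 = 0.0169

0.017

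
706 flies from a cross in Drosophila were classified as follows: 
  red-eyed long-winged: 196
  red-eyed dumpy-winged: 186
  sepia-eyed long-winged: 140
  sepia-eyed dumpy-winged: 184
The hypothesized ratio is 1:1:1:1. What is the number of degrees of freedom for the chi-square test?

3

A goodness-of-fit test with 4 phenotype classes has df = 4 − 1 = 3.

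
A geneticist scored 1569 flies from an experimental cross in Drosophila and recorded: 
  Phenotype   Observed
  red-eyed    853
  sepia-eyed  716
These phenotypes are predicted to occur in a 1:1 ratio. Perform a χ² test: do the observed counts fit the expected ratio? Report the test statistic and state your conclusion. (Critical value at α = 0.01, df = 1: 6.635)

11.962; not consistent

The 1:1 ratio has 2 parts, so with N = 1569 the expected counts are:
  red-eyed: 1569 × 1/2 = 784.5
  sepia-eyed: 1569 × 1/2 = 784.5
χ² = Σ (O − E)² / E
  red-eyed: (853 − 784.5)² / 784.5 = 5.9812
  sepia-eyed: (716 − 784.5)² / 784.5 = 5.9812
χ² = 5.9812 + 5.9812 = 11.9624 ≈ 11.962
Degrees of freedom = 2 − 1 = 1; critical value at α = 0.01 is 6.635.
Since 11.962 > 6.635, we reject the null hypothesis — the data do not fit the 1:1 ratio.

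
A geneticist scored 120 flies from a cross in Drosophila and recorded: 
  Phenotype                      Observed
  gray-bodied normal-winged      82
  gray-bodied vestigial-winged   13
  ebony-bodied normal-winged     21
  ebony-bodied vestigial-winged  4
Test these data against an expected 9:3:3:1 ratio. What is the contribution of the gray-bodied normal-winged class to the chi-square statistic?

Under the 9:3:3:1 hypothesis (Σ ratio = 16, N = 120):
  gray-bodied normal-winged: 120 × 9/16 = 67.5
  gray-bodied vestigial-winged: 120 × 3/16 = 22.5
  ebony-bodied normal-winged: 120 × 3/16 = 22.5
  ebony-bodied vestigial-winged: 120 × 1/16 = 7.5
Contribution of gray-bodied normal-winged: (82 − 67.5)² / 67.5 = 3.1148

3.115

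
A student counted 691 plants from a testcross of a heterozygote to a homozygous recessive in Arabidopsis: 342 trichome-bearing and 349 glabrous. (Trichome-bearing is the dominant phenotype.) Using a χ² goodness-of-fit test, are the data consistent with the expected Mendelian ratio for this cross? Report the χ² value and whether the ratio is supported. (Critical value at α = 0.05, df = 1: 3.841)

0.071; consistent

A testcross of a heterozygote (Aa × aa) gives a 1:1 phenotypic ratio.
Total ratio parts = 2. Expected numbers out of 691:
  trichome-bearing: 691 × 1/2 = 345.5
  glabrous: 691 × 1/2 = 345.5
χ² = Σ (O − E)² / E
  trichome-bearing: (342 − 345.5)² / 345.5 = 0.0355
  glabrous: (349 − 345.5)² / 345.5 = 0.0355
χ² = 0.0355 + 0.0355 = 0.071
Degrees of freedom = 2 − 1 = 1; critical value at α = 0.05 is 3.841.
Since 0.071 < 3.841, we fail to reject the null hypothesis — the data are consistent with the 1:1 ratio.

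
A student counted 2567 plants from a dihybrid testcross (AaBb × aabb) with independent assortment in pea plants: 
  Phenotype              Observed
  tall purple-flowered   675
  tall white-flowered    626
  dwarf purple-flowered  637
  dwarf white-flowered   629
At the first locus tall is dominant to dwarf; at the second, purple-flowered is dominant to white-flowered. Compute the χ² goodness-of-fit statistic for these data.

2.398

A dihybrid testcross with independent assortment gives a 1:1:1:1 ratio.
Expected counts for N = 2567 under a 1:1:1:1 ratio (total parts = 4):
  tall purple-flowered: 2567 × 1/4 = 641.75
  tall white-flowered: 2567 × 1/4 = 641.75
  dwarf purple-flowered: 2567 × 1/4 = 641.75
  dwarf white-flowered: 2567 × 1/4 = 641.75
χ² = Σ (O − E)² / E
  tall purple-flowered: (675 − 641.75)² / 641.75 = 1.7227
  tall white-flowered: (626 − 641.75)² / 641.75 = 0.3865
  dwarf purple-flowered: (637 − 641.75)² / 641.75 = 0.0352
  dwarf white-flowered: (629 − 641.75)² / 641.75 = 0.2533
χ² = 1.7227 + 0.3865 + 0.0352 + 0.2533 = 2.3977 ≈ 2.398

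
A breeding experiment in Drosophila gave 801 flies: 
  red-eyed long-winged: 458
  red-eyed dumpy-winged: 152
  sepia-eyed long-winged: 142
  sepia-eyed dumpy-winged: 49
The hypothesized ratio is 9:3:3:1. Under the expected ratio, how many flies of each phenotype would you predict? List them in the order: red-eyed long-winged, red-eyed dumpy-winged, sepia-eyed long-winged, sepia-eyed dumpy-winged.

The 9:3:3:1 ratio has 16 parts, so with N = 801 the expected counts are:
  red-eyed long-winged: 801 × 9/16 = 450.5625
  red-eyed dumpy-winged: 801 × 3/16 = 150.1875
  sepia-eyed long-winged: 801 × 3/16 = 150.1875
  sepia-eyed dumpy-winged: 801 × 1/16 = 50.0625

450.5625, 150.1875, 150.1875, 50.0625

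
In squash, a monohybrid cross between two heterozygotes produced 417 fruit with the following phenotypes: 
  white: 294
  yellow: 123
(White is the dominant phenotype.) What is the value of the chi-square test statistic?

For a monohybrid cross between heterozygotes with complete dominance, the expected phenotypic ratio is 3:1.
Under the 3:1 hypothesis (Σ ratio = 4, N = 417):
  white: 417 × 3/4 = 312.75
  yellow: 417 × 1/4 = 104.25
χ² = Σ (O − E)² / E
  white: (294 − 312.75)² / 312.75 = 1.1241
  yellow: (123 − 104.25)² / 104.25 = 3.3723
χ² = 1.1241 + 3.3723 = 4.4964 ≈ 4.496

4.496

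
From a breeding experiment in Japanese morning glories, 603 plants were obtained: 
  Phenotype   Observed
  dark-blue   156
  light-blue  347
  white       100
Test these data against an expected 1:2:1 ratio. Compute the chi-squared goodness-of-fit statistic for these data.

The 1:2:1 ratio has 4 parts, so with N = 603 the expected counts are:
  dark-blue: 603 × 1/4 = 150.75
  light-blue: 603 × 2/4 = 301.5
  white: 603 × 1/4 = 150.75
χ² = Σ (O − E)² / E
  dark-blue: (156 − 150.75)² / 150.75 = 0.1828
  light-blue: (347 − 301.5)² / 301.5 = 6.8665
  white: (100 − 150.75)² / 150.75 = 17.0850
χ² = 0.1828 + 6.8665 + 17.0850 = 24.1343 ≈ 24.134

24.134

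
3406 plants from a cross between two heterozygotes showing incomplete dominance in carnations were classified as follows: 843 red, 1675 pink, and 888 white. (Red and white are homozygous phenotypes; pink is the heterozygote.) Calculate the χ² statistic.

2.110

With incomplete dominance, a heterozygote × heterozygote cross gives a 1:2:1 phenotypic ratio.
Total ratio parts = 4. Expected numbers out of 3406:
  red: 3406 × 1/4 = 851.5
  pink: 3406 × 2/4 = 1703
  white: 3406 × 1/4 = 851.5
χ² = Σ (O − E)² / E
  red: (843 − 851.5)² / 851.5 = 0.0849
  pink: (1675 − 1703)² / 1703 = 0.4604
  white: (888 − 851.5)² / 851.5 = 1.5646
χ² = 0.0849 + 0.4604 + 1.5646 = 2.1099 ≈ 2.110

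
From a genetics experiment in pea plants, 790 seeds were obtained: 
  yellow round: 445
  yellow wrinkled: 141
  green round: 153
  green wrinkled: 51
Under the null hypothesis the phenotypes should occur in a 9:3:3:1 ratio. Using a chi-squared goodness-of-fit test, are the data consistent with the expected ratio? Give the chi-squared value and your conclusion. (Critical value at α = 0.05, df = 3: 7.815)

Expected counts for N = 790 under a 9:3:3:1 ratio (total parts = 16):
  yellow round: 790 × 9/16 = 444.375
  yellow wrinkled: 790 × 3/16 = 148.125
  green round: 790 × 3/16 = 148.125
  green wrinkled: 790 × 1/16 = 49.375
χ² = Σ (O − E)² / E
  yellow round: (445 − 444.375)² / 444.375 = 0.0009
  yellow wrinkled: (141 − 148.125)² / 148.125 = 0.3427
  green round: (153 − 148.125)² / 148.125 = 0.1604
  green wrinkled: (51 − 49.375)² / 49.375 = 0.0535
χ² = 0.0009 + 0.3427 + 0.1604 + 0.0535 = 0.5575 ≈ 0.558
Degrees of freedom = 4 − 1 = 3; critical value at α = 0.05 is 7.815.
Since 0.558 < 7.815, we fail to reject the null hypothesis — the data are consistent with the 9:3:3:1 ratio.

0.558; consistent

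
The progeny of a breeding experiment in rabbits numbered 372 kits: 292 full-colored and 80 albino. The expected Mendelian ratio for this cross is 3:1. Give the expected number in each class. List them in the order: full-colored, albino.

279, 93

Expected counts for N = 372 under a 3:1 ratio (total parts = 4):
  full-colored: 372 × 3/4 = 279
  albino: 372 × 1/4 = 93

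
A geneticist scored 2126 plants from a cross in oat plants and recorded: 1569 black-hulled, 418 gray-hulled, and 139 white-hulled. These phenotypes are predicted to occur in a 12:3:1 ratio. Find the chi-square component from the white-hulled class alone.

Expected counts for N = 2126 under a 12:3:1 ratio (total parts = 16):
  black-hulled: 2126 × 12/16 = 1594.5
  gray-hulled: 2126 × 3/16 = 398.625
  white-hulled: 2126 × 1/16 = 132.875
Contribution of white-hulled: (139 − 132.875)² / 132.875 = 0.2823

0.282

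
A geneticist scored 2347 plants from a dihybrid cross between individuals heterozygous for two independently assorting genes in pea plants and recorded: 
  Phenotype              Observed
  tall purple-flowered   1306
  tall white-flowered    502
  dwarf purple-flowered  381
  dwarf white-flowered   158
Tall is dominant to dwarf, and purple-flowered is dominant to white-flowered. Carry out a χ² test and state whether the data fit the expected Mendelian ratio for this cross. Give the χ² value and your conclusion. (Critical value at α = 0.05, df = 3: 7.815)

17.669; not consistent

A dihybrid F₂ with independent assortment and complete dominance at both loci gives a 9:3:3:1 phenotypic ratio.
Under the 9:3:3:1 hypothesis (Σ ratio = 16, N = 2347):
  tall purple-flowered: 2347 × 9/16 = 1320.1875
  tall white-flowered: 2347 × 3/16 = 440.0625
  dwarf purple-flowered: 2347 × 3/16 = 440.0625
  dwarf white-flowered: 2347 × 1/16 = 146.6875
χ² = Σ (O − E)² / E
  tall purple-flowered: (1306 − 1320.1875)² / 1320.1875 = 0.1525
  tall white-flowered: (502 − 440.0625)² / 440.0625 = 8.7175
  dwarf purple-flowered: (381 − 440.0625)² / 440.0625 = 7.9270
  dwarf white-flowered: (158 − 146.6875)² / 146.6875 = 0.8724
χ² = 0.1525 + 8.7175 + 7.9270 + 0.8724 = 17.6694 ≈ 17.669
Degrees of freedom = 4 − 1 = 3; critical value at α = 0.05 is 7.815.
Since 17.669 > 7.815, we reject the null hypothesis — the data do not fit the 9:3:3:1 ratio.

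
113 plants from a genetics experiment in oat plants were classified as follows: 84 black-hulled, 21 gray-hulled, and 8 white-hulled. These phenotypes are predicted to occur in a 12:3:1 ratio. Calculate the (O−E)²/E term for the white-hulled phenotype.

Total ratio parts = 16. Expected numbers out of 113:
  black-hulled: 113 × 12/16 = 84.75
  gray-hulled: 113 × 3/16 = 21.1875
  white-hulled: 113 × 1/16 = 7.0625
Contribution of white-hulled: (8 − 7.0625)² / 7.0625 = 0.1244

0.124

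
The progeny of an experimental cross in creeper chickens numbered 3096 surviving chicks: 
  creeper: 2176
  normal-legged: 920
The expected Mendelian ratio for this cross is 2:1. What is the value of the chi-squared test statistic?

Under the 2:1 hypothesis (Σ ratio = 3, N = 3096):
  creeper: 3096 × 2/3 = 2064
  normal-legged: 3096 × 1/3 = 1032
χ² = Σ (O − E)² / E
  creeper: (2176 − 2064)² / 2064 = 6.0775
  normal-legged: (920 − 1032)² / 1032 = 12.1550
χ² = 6.0775 + 12.1550 = 18.2325 ≈ 18.233

18.233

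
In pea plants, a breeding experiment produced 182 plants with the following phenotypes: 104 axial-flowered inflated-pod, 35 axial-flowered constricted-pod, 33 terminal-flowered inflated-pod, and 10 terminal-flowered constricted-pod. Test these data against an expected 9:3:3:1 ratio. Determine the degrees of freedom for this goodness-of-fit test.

3

A goodness-of-fit test with 4 phenotype classes has df = 4 − 1 = 3.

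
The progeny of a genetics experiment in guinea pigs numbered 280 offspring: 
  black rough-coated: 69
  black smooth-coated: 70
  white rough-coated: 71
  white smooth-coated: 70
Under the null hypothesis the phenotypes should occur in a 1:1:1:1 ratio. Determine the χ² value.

Under the 1:1:1:1 hypothesis (Σ ratio = 4, N = 280):
  black rough-coated: 280 × 1/4 = 70
  black smooth-coated: 280 × 1/4 = 70
  white rough-coated: 280 × 1/4 = 70
  white smooth-coated: 280 × 1/4 = 70
χ² = Σ (O − E)² / E
  black rough-coated: (69 − 70)² / 70 = 0.0143
  black smooth-coated: (70 − 70)² / 70 = 0.0000
  white rough-coated: (71 − 70)² / 70 = 0.0143
  white smooth-coated: (70 − 70)² / 70 = 0.0000
χ² = 0.0143 + 0.0000 + 0.0143 + 0.0000 = 0.0286 ≈ 0.029

0.029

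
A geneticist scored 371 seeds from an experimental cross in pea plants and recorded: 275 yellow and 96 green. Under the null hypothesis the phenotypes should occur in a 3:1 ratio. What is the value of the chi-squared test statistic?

The 3:1 ratio has 4 parts, so with N = 371 the expected counts are:
  yellow: 371 × 3/4 = 278.25
  green: 371 × 1/4 = 92.75
χ² = Σ (O − E)² / E
  yellow: (275 − 278.25)² / 278.25 = 0.0380
  green: (96 − 92.75)² / 92.75 = 0.1139
χ² = 0.0380 + 0.1139 = 0.1519 ≈ 0.152

0.152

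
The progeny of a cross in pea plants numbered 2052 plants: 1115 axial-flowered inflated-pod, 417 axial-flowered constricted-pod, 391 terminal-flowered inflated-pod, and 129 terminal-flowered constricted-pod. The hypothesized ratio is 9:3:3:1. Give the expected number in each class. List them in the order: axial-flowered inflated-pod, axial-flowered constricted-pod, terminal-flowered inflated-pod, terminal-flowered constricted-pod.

Total ratio parts = 16. Expected numbers out of 2052:
  axial-flowered inflated-pod: 2052 × 9/16 = 1154.25
  axial-flowered constricted-pod: 2052 × 3/16 = 384.75
  terminal-flowered inflated-pod: 2052 × 3/16 = 384.75
  terminal-flowered constricted-pod: 2052 × 1/16 = 128.25

1154.25, 384.75, 384.75, 128.25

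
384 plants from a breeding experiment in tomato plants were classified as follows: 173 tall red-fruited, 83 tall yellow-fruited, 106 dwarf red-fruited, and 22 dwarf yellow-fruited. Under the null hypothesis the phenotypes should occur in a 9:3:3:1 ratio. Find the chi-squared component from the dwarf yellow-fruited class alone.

0.167

The 9:3:3:1 ratio has 16 parts, so with N = 384 the expected counts are:
  tall red-fruited: 384 × 9/16 = 216
  tall yellow-fruited: 384 × 3/16 = 72
  dwarf red-fruited: 384 × 3/16 = 72
  dwarf yellow-fruited: 384 × 1/16 = 24
Contribution of dwarf yellow-fruited: (22 − 24)² / 24 = 0.1667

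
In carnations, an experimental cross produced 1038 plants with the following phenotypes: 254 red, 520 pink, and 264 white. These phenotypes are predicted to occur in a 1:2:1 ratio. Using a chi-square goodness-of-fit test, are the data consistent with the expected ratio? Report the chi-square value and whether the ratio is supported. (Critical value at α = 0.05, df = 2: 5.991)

0.197; consistent

Under the 1:2:1 hypothesis (Σ ratio = 4, N = 1038):
  red: 1038 × 1/4 = 259.5
  pink: 1038 × 2/4 = 519
  white: 1038 × 1/4 = 259.5
χ² = Σ (O − E)² / E
  red: (254 − 259.5)² / 259.5 = 0.1166
  pink: (520 − 519)² / 519 = 0.0019
  white: (264 − 259.5)² / 259.5 = 0.0780
χ² = 0.1166 + 0.0019 + 0.0780 = 0.1965 ≈ 0.197
Degrees of freedom = 3 − 1 = 2; critical value at α = 0.05 is 5.991.
Since 0.197 < 5.991, we fail to reject the null hypothesis — the data are consistent with the 1:2:1 ratio.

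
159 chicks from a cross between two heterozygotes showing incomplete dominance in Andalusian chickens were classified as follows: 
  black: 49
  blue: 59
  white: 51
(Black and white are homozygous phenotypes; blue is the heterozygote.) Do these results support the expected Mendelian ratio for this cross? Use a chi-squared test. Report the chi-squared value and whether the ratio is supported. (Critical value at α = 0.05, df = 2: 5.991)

10.623; not consistent

With incomplete dominance, a heterozygote × heterozygote cross gives a 1:2:1 phenotypic ratio.
Under the 1:2:1 hypothesis (Σ ratio = 4, N = 159):
  black: 159 × 1/4 = 39.75
  blue: 159 × 2/4 = 79.5
  white: 159 × 1/4 = 39.75
χ² = Σ (O − E)² / E
  black: (49 − 39.75)² / 39.75 = 2.1525
  blue: (59 − 79.5)² / 79.5 = 5.2862
  white: (51 − 39.75)² / 39.75 = 3.1840
χ² = 2.1525 + 5.2862 + 3.1840 = 10.6227 ≈ 10.623
Degrees of freedom = 3 − 1 = 2; critical value at α = 0.05 is 5.991.
Since 10.623 > 5.991, we reject the null hypothesis — the data do not fit the 1:2:1 ratio.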